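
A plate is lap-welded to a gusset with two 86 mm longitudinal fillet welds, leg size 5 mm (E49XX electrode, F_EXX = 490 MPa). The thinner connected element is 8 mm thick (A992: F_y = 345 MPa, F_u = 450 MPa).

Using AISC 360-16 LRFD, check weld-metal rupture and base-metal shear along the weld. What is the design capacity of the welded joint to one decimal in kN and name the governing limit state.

Weld metal: throat = 0.707×5 = 3.535 mm, L = 2×86 = 172 mm. φR_n = 0.75 × 0.6 × 490 × 3.535 × 172 = 134.1 kN.
Base metal shear (8 mm plate): yield φR_n = 1.0×0.6×345×8×172 = 284.8 kN; rupture φR_n = 0.75×0.6×450×8×172 = 278.6 kN; take 278.6 kN (rupture).
Governing: min(134.1, 278.6) = 134.1 kN → weld metal.

134.1 kN (weld metal governs)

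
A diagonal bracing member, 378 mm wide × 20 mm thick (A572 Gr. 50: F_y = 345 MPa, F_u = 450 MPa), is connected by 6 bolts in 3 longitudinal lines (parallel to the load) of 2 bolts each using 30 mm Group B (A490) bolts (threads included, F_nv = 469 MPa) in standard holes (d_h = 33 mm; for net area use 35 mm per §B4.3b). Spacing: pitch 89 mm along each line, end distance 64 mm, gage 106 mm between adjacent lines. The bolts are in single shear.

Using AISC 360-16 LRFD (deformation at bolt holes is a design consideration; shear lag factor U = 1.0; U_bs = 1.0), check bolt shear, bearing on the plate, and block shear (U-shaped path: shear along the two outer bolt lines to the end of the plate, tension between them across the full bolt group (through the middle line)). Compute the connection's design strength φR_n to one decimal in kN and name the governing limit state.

1491.8 kN (bolt shear governs)

Bolt shear: A_b = π(30)²/4 = 706.86 mm². φR_n = 0.75 × 469 × 706.86 × 6 × 1 = 1491.8 kN.
Bearing (20 mm plate, F_u = 450 MPa): end bolts L_c = 64 − 33/2 = 47.5, R_n = min(1.2×47.5×20×450, 2.4×30×20×450) = 513 kN/bolt; interior L_c = 89 − 33 = 56, R_n = 604.8 kN/bolt. φR_n = 0.75 × (3×513 + 3×604.8) = 2515.1 kN.
Block shear: shear path 2×[64+1×89] = 2×153 mm, A_gv = 6120, A_nv = 2×(153 − 1.5×35)×20 = 4020 mm²; tension across gage: (212 − 2×35)×20 = 2840 mm². R_n = min(0.6×450×4020, 0.6×345×6120) + 1.0×450×2840 = min(1085.4, 1266.8) + 1278 = 2363.4 kN. φR_n = 0.75 × 2363.4 = 1772.6 kN.
Governing: min(1491.8, 2515.1, 1772.6) = 1491.8 kN → bolt shear.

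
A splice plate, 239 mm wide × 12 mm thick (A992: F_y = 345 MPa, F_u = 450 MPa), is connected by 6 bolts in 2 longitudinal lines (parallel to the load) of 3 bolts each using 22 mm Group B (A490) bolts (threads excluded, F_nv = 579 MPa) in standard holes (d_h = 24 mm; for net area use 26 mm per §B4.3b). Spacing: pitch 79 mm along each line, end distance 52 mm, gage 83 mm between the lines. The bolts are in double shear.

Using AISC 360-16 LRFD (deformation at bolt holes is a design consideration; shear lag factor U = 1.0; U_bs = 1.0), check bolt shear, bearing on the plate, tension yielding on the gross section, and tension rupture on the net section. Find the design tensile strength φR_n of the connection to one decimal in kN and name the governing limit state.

757.4 kN (net-section rupture governs)

Bolt shear: A_b = π(22)²/4 = 380.13 mm². φR_n = 0.75 × 579 × 380.13 × 6 × 2 = 1980.9 kN.
Bearing (12 mm plate, F_u = 450 MPa): end bolts L_c = 52 − 24/2 = 40, R_n = min(1.2×40×12×450, 2.4×22×12×450) = 259.2 kN/bolt; interior L_c = 79 − 24 = 55, R_n = 285.12 kN/bolt. φR_n = 0.75 × (2×259.2 + 4×285.12) = 1244.2 kN.
Tension yield (gross): A_g = 239×12 = 2868 mm². φR_n = 0.90 × 345 × 2868 = 890.5 kN.
Tension rupture (net): A_n = (239 − 2×26)×12 = 2244 mm² (U = 1.0, A_e = A_n). φR_n = 0.75 × 450 × 2244 = 757.4 kN.
Governing: min(1980.9, 1244.2, 890.5, 757.4) = 757.4 kN → net-section rupture.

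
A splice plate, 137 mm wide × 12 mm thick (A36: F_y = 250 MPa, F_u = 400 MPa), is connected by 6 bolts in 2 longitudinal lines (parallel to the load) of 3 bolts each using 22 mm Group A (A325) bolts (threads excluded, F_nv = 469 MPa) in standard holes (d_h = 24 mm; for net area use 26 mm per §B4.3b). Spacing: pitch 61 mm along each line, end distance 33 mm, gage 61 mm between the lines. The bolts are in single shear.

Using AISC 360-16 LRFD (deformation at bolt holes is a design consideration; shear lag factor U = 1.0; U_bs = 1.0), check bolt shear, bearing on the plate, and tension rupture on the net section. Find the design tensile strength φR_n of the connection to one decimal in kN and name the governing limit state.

Bolt shear: A_b = π(22)²/4 = 380.13 mm². φR_n = 0.75 × 469 × 380.13 × 6 × 1 = 802.3 kN.
Bearing (12 mm plate, F_u = 400 MPa): end bolts L_c = 33 − 24/2 = 21, R_n = min(1.2×21×12×400, 2.4×22×12×400) = 120.96 kN/bolt; interior L_c = 61 − 24 = 37, R_n = 213.12 kN/bolt. φR_n = 0.75 × (2×120.96 + 4×213.12) = 820.8 kN.
Tension rupture (net): A_n = (137 − 2×26)×12 = 1020 mm² (U = 1.0, A_e = A_n). φR_n = 0.75 × 400 × 1020 = 306.0 kN.
Governing: min(802.3, 820.8, 306.0) = 306.0 kN → net-section rupture.

306.0 kN (net-section rupture governs)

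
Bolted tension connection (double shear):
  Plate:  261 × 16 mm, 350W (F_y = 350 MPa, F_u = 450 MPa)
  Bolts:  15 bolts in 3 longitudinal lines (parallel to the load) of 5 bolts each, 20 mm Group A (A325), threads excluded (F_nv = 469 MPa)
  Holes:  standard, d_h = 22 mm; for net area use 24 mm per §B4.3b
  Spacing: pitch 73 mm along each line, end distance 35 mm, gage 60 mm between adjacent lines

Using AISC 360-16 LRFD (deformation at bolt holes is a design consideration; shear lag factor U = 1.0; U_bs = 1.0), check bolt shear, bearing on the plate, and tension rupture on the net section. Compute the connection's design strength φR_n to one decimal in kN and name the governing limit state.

1020.6 kN (net-section rupture governs)

Bolt shear: A_b = π(20)²/4 = 314.16 mm². φR_n = 0.75 × 469 × 314.16 × 15 × 2 = 3315.2 kN.
Bearing (16 mm plate, F_u = 450 MPa): end bolts L_c = 35 − 22/2 = 24, R_n = min(1.2×24×16×450, 2.4×20×16×450) = 207.36 kN/bolt; interior L_c = 73 − 22 = 51, R_n = 345.6 kN/bolt. φR_n = 0.75 × (3×207.36 + 12×345.6) = 3577.0 kN.
Tension rupture (net): A_n = (261 − 3×24)×16 = 3024 mm² (U = 1.0, A_e = A_n). φR_n = 0.75 × 450 × 3024 = 1020.6 kN.
Governing: min(3315.2, 3577.0, 1020.6) = 1020.6 kN → net-section rupture.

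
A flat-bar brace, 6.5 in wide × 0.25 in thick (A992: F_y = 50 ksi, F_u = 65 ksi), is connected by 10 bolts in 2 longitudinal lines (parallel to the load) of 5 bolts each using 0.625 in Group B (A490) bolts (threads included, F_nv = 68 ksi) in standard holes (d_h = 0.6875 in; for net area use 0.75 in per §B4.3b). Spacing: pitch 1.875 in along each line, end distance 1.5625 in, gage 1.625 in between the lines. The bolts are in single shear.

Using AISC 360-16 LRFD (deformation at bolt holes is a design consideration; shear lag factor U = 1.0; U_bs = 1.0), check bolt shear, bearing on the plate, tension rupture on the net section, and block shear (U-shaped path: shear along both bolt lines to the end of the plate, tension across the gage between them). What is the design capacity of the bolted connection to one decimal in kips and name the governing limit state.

60.9 kips (net-section rupture governs)

Bolt shear: A_b = π(0.625)²/4 = 0.3068 in². φR_n = 0.75 × 68 × 0.3068 × 10 × 1 = 156.5 kips.
Bearing (0.25 in plate, F_u = 65 ksi): end bolts L_c = 1.5625 − 0.6875/2 = 1.21875, R_n = min(1.2×1.21875×0.25×65, 2.4×0.625×0.25×65) = 23.766 kips/bolt; interior L_c = 1.875 − 0.6875 = 1.1875, R_n = 23.156 kips/bolt. φR_n = 0.75 × (2×23.766 + 8×23.156) = 174.6 kips.
Tension rupture (net): A_n = (6.5 − 2×0.75)×0.25 = 1.25 in² (U = 1.0, A_e = A_n). φR_n = 0.75 × 65 × 1.25 = 60.9 kips.
Block shear: shear path 2×[1.5625+4×1.875] = 2×9.0625 in, A_gv = 4.5313, A_nv = 2×(9.0625 − 4.5×0.75)×0.25 = 2.8438 in²; tension across gage: (1.625 − 1×0.75)×0.25 = 0.21875 in². R_n = min(0.6×65×2.8438, 0.6×50×4.5313) + 1.0×65×0.21875 = min(110.91, 135.94) + 14.219 = 125.13 kips. φR_n = 0.75 × 125.13 = 93.8 kips.
Governing: min(156.5, 174.6, 60.9, 93.8) = 60.9 kips → net-section rupture.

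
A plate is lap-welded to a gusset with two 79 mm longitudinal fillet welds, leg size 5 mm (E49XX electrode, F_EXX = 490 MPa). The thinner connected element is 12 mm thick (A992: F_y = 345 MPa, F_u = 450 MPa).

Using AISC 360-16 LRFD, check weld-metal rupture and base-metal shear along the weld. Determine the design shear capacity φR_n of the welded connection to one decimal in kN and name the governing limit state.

123.2 kN (weld metal governs)

Weld metal: throat = 0.707×5 = 3.535 mm, L = 2×79 = 158 mm. φR_n = 0.75 × 0.6 × 490 × 3.535 × 158 = 123.2 kN.
Base metal shear (12 mm plate): yield φR_n = 1.0×0.6×345×12×158 = 392.5 kN; rupture φR_n = 0.75×0.6×450×12×158 = 383.9 kN; take 383.9 kN (rupture).
Governing: min(123.2, 383.9) = 123.2 kN → weld metal.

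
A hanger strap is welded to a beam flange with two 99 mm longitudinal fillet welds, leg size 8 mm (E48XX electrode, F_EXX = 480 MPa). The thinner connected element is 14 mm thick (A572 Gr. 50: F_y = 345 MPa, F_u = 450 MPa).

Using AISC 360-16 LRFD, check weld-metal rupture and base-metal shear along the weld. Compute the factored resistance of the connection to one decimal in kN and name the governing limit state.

241.9 kN (weld metal governs)

Weld metal: throat = 0.707×8 = 5.656 mm, L = 2×99 = 198 mm. φR_n = 0.75 × 0.6 × 480 × 5.656 × 198 = 241.9 kN.
Base metal shear (14 mm plate): yield φR_n = 1.0×0.6×345×14×198 = 573.8 kN; rupture φR_n = 0.75×0.6×450×14×198 = 561.3 kN; take 561.3 kN (rupture).
Governing: min(241.9, 561.3) = 241.9 kN → weld metal.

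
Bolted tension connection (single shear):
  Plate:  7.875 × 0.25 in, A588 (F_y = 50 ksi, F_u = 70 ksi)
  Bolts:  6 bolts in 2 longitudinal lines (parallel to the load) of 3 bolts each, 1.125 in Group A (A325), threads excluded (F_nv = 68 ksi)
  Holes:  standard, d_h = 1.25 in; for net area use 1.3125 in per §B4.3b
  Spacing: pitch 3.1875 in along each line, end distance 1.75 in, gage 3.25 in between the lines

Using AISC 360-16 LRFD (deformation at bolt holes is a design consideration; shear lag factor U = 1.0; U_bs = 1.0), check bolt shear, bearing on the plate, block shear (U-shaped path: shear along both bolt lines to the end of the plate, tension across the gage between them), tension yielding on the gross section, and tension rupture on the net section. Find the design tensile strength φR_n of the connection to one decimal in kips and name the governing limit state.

68.9 kips (net-section rupture governs)

Bolt shear: A_b = π(1.125)²/4 = 0.99402 in². φR_n = 0.75 × 68 × 0.99402 × 6 × 1 = 304.2 kips.
Bearing (0.25 in plate, F_u = 70 ksi): end bolts L_c = 1.75 − 1.25/2 = 1.125, R_n = min(1.2×1.125×0.25×70, 2.4×1.125×0.25×70) = 23.625 kips/bolt; interior L_c = 3.1875 − 1.25 = 1.9375, R_n = 40.688 kips/bolt. φR_n = 0.75 × (2×23.625 + 4×40.688) = 157.5 kips.
Block shear: shear path 2×[1.75+2×3.1875] = 2×8.125 in, A_gv = 4.0625, A_nv = 2×(8.125 − 2.5×1.3125)×0.25 = 2.4219 in²; tension across gage: (3.25 − 1×1.3125)×0.25 = 0.48438 in². R_n = min(0.6×70×2.4219, 0.6×50×4.0625) + 1.0×70×0.48438 = min(101.72, 121.88) + 33.907 = 135.63 kips. φR_n = 0.75 × 135.63 = 101.7 kips.
Tension yield (gross): A_g = 7.875×0.25 = 1.9688 in². φR_n = 0.90 × 50 × 1.9688 = 88.6 kips.
Tension rupture (net): A_n = (7.875 − 2×1.3125)×0.25 = 1.3125 in² (U = 1.0, A_e = A_n). φR_n = 0.75 × 70 × 1.3125 = 68.9 kips.
Governing: min(304.2, 157.5, 101.7, 88.6, 68.9) = 68.9 kips → net-section rupture.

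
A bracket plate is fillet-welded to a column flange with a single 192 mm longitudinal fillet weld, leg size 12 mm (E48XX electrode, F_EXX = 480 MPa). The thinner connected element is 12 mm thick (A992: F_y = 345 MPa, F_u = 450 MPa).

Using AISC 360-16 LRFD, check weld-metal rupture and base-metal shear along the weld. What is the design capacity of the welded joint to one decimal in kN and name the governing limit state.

351.8 kN (weld metal governs)

Weld metal: throat = 0.707×12 = 8.484 mm, L = 192 mm. φR_n = 0.75 × 0.6 × 480 × 8.484 × 192 = 351.8 kN.
Base metal shear (12 mm plate): yield φR_n = 1.0×0.6×345×12×192 = 476.9 kN; rupture φR_n = 0.75×0.6×450×12×192 = 466.6 kN; take 466.6 kN (rupture).
Governing: min(351.8, 466.6) = 351.8 kN → weld metal.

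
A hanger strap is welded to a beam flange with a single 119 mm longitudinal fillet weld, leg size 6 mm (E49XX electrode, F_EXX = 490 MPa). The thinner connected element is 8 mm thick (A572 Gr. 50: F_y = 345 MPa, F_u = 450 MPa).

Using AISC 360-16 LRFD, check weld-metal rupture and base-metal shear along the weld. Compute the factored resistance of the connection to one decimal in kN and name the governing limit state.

Weld metal: throat = 0.707×6 = 4.242 mm, L = 119 mm. φR_n = 0.75 × 0.6 × 490 × 4.242 × 119 = 111.3 kN.
Base metal shear (8 mm plate): yield φR_n = 1.0×0.6×345×8×119 = 197.1 kN; rupture φR_n = 0.75×0.6×450×8×119 = 192.8 kN; take 192.8 kN (rupture).
Governing: min(111.3, 192.8) = 111.3 kN → weld metal.

111.3 kN (weld metal governs)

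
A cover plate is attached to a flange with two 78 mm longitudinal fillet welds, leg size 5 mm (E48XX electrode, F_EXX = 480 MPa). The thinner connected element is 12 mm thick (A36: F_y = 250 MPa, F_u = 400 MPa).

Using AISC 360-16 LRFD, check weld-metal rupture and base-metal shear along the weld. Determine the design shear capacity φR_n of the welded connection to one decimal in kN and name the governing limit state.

Weld metal: throat = 0.707×5 = 3.535 mm, L = 2×78 = 156 mm. φR_n = 0.75 × 0.6 × 480 × 3.535 × 156 = 119.1 kN.
Base metal shear (12 mm plate): yield φR_n = 1.0×0.6×250×12×156 = 280.8 kN; rupture φR_n = 0.75×0.6×400×12×156 = 337.0 kN; take 280.8 kN (yield).
Governing: min(119.1, 280.8) = 119.1 kN → weld metal.

119.1 kN (weld metal governs)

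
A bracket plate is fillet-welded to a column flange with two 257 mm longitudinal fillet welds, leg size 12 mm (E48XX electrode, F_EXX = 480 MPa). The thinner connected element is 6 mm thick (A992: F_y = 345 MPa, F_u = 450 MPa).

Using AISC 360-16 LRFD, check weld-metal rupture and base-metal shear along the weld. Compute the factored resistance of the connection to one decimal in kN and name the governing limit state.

Weld metal: throat = 0.707×12 = 8.484 mm, L = 2×257 = 514 mm. φR_n = 0.75 × 0.6 × 480 × 8.484 × 514 = 941.9 kN.
Base metal shear (6 mm plate): yield φR_n = 1.0×0.6×345×6×514 = 638.4 kN; rupture φR_n = 0.75×0.6×450×6×514 = 624.5 kN; take 624.5 kN (rupture).
Governing: min(941.9, 624.5) = 624.5 kN → base-metal shear.

624.5 kN (base-metal shear governs)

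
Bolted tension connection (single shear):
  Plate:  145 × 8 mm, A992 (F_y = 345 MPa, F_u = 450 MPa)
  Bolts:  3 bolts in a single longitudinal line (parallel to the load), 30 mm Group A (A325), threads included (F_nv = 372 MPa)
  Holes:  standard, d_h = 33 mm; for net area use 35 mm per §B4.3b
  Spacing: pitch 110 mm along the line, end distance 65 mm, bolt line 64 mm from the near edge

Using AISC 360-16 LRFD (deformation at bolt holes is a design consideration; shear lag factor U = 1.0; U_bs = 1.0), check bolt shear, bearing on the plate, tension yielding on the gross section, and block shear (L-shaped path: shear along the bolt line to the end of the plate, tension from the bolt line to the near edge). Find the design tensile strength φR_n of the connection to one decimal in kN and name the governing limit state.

360.2 kN (gross-section yield governs)

Bolt shear: A_b = π(30)²/4 = 706.86 mm². φR_n = 0.75 × 372 × 706.86 × 3 × 1 = 591.6 kN.
Bearing (8 mm plate, F_u = 450 MPa): end bolts L_c = 65 − 33/2 = 48.5, R_n = min(1.2×48.5×8×450, 2.4×30×8×450) = 209.52 kN/bolt; interior L_c = 110 − 33 = 77, R_n = 259.2 kN/bolt. φR_n = 0.75 × (1×209.52 + 2×259.2) = 545.9 kN.
Tension yield (gross): A_g = 145×8 = 1160 mm². φR_n = 0.90 × 345 × 1160 = 360.2 kN.
Block shear: shear path 1×[65+2×110] = 1×285 mm, A_gv = 2280, A_nv = 1×(285 − 2.5×35)×8 = 1580 mm²; tension to near edge: (64 − 0.5×35)×8 = 372 mm². R_n = min(0.6×450×1580, 0.6×345×2280) + 1.0×450×372 = min(426.6, 471.96) + 167.4 = 594 kN. φR_n = 0.75 × 594 = 445.5 kN.
Governing: min(591.6, 545.9, 360.2, 445.5) = 360.2 kN → gross-section yield.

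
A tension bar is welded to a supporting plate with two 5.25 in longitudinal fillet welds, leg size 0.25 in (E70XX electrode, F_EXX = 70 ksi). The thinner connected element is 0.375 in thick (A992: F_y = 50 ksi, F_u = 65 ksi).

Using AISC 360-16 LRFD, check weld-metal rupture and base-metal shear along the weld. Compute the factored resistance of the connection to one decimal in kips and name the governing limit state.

Weld metal: throat = 0.707×0.25 = 0.17675 in, L = 2×5.25 = 10.5 in. φR_n = 0.75 × 0.6 × 70 × 0.17675 × 10.5 = 58.5 kips.
Base metal shear (0.375 in plate): yield φR_n = 1.0×0.6×50×0.375×10.5 = 118.1 kips; rupture φR_n = 0.75×0.6×65×0.375×10.5 = 115.2 kips; take 115.2 kips (rupture).
Governing: min(58.5, 115.2) = 58.5 kips → weld metal.

58.5 kips (weld metal governs)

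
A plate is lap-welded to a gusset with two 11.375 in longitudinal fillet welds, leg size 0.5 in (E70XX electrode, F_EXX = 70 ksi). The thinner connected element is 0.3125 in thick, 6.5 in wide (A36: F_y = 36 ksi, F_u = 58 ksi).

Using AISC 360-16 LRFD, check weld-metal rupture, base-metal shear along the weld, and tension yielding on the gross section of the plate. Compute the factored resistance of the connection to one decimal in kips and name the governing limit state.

Weld metal: throat = 0.707×0.5 = 0.3535 in, L = 2×11.375 = 22.75 in. φR_n = 0.75 × 0.6 × 70 × 0.3535 × 22.75 = 253.3 kips.
Base metal shear (0.3125 in plate): yield φR_n = 1.0×0.6×36×0.3125×22.75 = 153.6 kips; rupture φR_n = 0.75×0.6×58×0.3125×22.75 = 185.6 kips; take 153.6 kips (yield).
Tension yield (gross): A_g = 6.5×0.3125 = 2.0313 in². φR_n = 0.90 × 36 × 2.0313 = 65.8 kips.
Governing: min(253.3, 153.6, 65.8) = 65.8 kips → gross-section yield.

65.8 kips (gross-section yield governs)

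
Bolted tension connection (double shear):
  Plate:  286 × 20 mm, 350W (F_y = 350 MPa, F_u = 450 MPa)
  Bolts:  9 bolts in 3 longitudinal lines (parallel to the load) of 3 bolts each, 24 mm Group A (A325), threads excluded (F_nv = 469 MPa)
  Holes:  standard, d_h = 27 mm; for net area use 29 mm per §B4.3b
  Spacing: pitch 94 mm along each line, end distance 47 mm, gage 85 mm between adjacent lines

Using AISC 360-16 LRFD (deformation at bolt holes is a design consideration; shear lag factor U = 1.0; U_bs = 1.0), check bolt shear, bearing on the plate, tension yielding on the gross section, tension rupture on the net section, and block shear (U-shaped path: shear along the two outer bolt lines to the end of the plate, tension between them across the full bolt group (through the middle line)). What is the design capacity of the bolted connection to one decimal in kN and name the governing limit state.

Bolt shear: A_b = π(24)²/4 = 452.39 mm². φR_n = 0.75 × 469 × 452.39 × 9 × 2 = 2864.3 kN.
Bearing (20 mm plate, F_u = 450 MPa): end bolts L_c = 47 − 27/2 = 33.5, R_n = min(1.2×33.5×20×450, 2.4×24×20×450) = 361.8 kN/bolt; interior L_c = 94 − 27 = 67, R_n = 518.4 kN/bolt. φR_n = 0.75 × (3×361.8 + 6×518.4) = 3146.9 kN.
Tension yield (gross): A_g = 286×20 = 5720 mm². φR_n = 0.90 × 350 × 5720 = 1801.8 kN.
Tension rupture (net): A_n = (286 − 3×29)×20 = 3980 mm² (U = 1.0, A_e = A_n). φR_n = 0.75 × 450 × 3980 = 1343.3 kN.
Block shear: shear path 2×[47+2×94] = 2×235 mm, A_gv = 9400, A_nv = 2×(235 − 2.5×29)×20 = 6500 mm²; tension across gage: (170 − 2×29)×20 = 2240 mm². R_n = min(0.6×450×6500, 0.6×350×9400) + 1.0×450×2240 = min(1755, 1974) + 1008 = 2763 kN. φR_n = 0.75 × 2763 = 2072.3 kN.
Governing: min(2864.3, 3146.9, 1801.8, 1343.3, 2072.3) = 1343.3 kN → net-section rupture.

1343.3 kN (net-section rupture governs)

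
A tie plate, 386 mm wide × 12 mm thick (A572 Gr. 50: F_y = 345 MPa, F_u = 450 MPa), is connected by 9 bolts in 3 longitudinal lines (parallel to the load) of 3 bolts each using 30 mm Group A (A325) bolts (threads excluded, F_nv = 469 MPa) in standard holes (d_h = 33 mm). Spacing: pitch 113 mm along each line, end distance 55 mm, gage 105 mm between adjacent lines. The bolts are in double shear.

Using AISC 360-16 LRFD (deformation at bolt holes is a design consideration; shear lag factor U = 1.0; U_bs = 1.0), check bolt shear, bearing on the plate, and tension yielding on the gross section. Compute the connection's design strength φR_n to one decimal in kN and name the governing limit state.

1438.2 kN (gross-section yield governs)

Bolt shear: A_b = π(30)²/4 = 706.86 mm². φR_n = 0.75 × 469 × 706.86 × 9 × 2 = 4475.5 kN.
Bearing (12 mm plate, F_u = 450 MPa): end bolts L_c = 55 − 33/2 = 38.5, R_n = min(1.2×38.5×12×450, 2.4×30×12×450) = 249.48 kN/bolt; interior L_c = 113 − 33 = 80, R_n = 388.8 kN/bolt. φR_n = 0.75 × (3×249.48 + 6×388.8) = 2310.9 kN.
Tension yield (gross): A_g = 386×12 = 4632 mm². φR_n = 0.90 × 345 × 4632 = 1438.2 kN.
Governing: min(4475.5, 2310.9, 1438.2) = 1438.2 kN → gross-section yield.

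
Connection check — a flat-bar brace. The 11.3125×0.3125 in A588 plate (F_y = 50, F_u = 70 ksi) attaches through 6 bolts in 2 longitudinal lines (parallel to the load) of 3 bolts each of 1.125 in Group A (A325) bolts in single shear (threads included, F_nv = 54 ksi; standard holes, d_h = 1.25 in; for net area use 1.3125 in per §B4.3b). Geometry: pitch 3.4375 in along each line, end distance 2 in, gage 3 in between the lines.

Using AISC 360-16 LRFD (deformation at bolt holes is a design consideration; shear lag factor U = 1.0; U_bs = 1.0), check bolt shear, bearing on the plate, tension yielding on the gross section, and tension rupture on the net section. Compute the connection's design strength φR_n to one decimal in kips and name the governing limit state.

142.5 kips (net-section rupture governs)

Bolt shear: A_b = π(1.125)²/4 = 0.99402 in². φR_n = 0.75 × 54 × 0.99402 × 6 × 1 = 241.5 kips.
Bearing (0.3125 in plate, F_u = 70 ksi): end bolts L_c = 2 − 1.25/2 = 1.375, R_n = min(1.2×1.375×0.3125×70, 2.4×1.125×0.3125×70) = 36.094 kips/bolt; interior L_c = 3.4375 − 1.25 = 2.1875, R_n = 57.422 kips/bolt. φR_n = 0.75 × (2×36.094 + 4×57.422) = 226.4 kips.
Tension yield (gross): A_g = 11.3125×0.3125 = 3.5352 in². φR_n = 0.90 × 50 × 3.5352 = 159.1 kips.
Tension rupture (net): A_n = (11.3125 − 2×1.3125)×0.3125 = 2.7148 in² (U = 1.0, A_e = A_n). φR_n = 0.75 × 70 × 2.7148 = 142.5 kips.
Governing: min(241.5, 226.4, 159.1, 142.5) = 142.5 kips → net-section rupture.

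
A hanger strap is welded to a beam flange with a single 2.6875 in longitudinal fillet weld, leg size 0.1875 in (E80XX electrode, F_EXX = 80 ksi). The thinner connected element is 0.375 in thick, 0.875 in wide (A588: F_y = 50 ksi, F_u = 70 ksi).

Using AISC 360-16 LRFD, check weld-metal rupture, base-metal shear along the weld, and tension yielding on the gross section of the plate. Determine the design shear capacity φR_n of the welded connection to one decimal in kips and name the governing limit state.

Weld metal: throat = 0.707×0.1875 = 0.13256 in, L = 2.6875 in. φR_n = 0.75 × 0.6 × 80 × 0.13256 × 2.6875 = 12.8 kips.
Base metal shear (0.375 in plate): yield φR_n = 1.0×0.6×50×0.375×2.6875 = 30.2 kips; rupture φR_n = 0.75×0.6×70×0.375×2.6875 = 31.7 kips; take 30.2 kips (yield).
Tension yield (gross): A_g = 0.875×0.375 = 0.32813 in². φR_n = 0.90 × 50 × 0.32813 = 14.8 kips.
Governing: min(12.8, 30.2, 14.8) = 12.8 kips → weld metal.

12.8 kips (weld metal governs)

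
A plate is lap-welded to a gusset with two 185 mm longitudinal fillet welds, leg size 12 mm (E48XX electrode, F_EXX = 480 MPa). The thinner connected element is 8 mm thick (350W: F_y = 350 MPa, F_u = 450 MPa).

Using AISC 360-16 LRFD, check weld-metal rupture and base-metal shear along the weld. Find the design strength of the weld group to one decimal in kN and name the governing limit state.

Weld metal: throat = 0.707×12 = 8.484 mm, L = 2×185 = 370 mm. φR_n = 0.75 × 0.6 × 480 × 8.484 × 370 = 678.0 kN.
Base metal shear (8 mm plate): yield φR_n = 1.0×0.6×350×8×370 = 621.6 kN; rupture φR_n = 0.75×0.6×450×8×370 = 599.4 kN; take 599.4 kN (rupture).
Governing: min(678.0, 599.4) = 599.4 kN → base-metal shear.

599.4 kN (base-metal shear governs)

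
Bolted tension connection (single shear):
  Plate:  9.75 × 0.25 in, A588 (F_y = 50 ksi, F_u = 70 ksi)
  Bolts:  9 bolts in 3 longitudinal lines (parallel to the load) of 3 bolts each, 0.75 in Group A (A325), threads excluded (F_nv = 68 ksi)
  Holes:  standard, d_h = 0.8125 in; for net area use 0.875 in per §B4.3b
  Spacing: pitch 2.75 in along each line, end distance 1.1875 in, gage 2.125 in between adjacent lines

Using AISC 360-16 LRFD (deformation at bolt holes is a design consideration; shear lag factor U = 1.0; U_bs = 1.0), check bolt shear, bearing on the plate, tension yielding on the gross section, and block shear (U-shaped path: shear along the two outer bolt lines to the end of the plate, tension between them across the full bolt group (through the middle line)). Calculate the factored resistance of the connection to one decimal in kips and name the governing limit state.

103.7 kips (block shear governs)

Bolt shear: A_b = π(0.75)²/4 = 0.44179 in². φR_n = 0.75 × 68 × 0.44179 × 9 × 1 = 202.8 kips.
Bearing (0.25 in plate, F_u = 70 ksi): end bolts L_c = 1.1875 − 0.8125/2 = 0.78125, R_n = min(1.2×0.78125×0.25×70, 2.4×0.75×0.25×70) = 16.406 kips/bolt; interior L_c = 2.75 − 0.8125 = 1.9375, R_n = 31.5 kips/bolt. φR_n = 0.75 × (3×16.406 + 6×31.5) = 178.7 kips.
Tension yield (gross): A_g = 9.75×0.25 = 2.4375 in². φR_n = 0.90 × 50 × 2.4375 = 109.7 kips.
Block shear: shear path 2×[1.1875+2×2.75] = 2×6.6875 in, A_gv = 3.3438, A_nv = 2×(6.6875 − 2.5×0.875)×0.25 = 2.25 in²; tension across gage: (4.25 − 2×0.875)×0.25 = 0.625 in². R_n = min(0.6×70×2.25, 0.6×50×3.3438) + 1.0×70×0.625 = min(94.5, 100.31) + 43.75 = 138.25 kips. φR_n = 0.75 × 138.25 = 103.7 kips.
Governing: min(202.8, 178.7, 109.7, 103.7) = 103.7 kips → block shear.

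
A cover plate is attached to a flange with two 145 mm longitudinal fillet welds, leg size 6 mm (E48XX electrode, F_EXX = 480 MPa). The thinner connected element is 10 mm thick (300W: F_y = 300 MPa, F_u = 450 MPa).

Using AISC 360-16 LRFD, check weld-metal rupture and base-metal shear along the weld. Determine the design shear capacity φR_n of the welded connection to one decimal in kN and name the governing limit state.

Weld metal: throat = 0.707×6 = 4.242 mm, L = 2×145 = 290 mm. φR_n = 0.75 × 0.6 × 480 × 4.242 × 290 = 265.7 kN.
Base metal shear (10 mm plate): yield φR_n = 1.0×0.6×300×10×290 = 522.0 kN; rupture φR_n = 0.75×0.6×450×10×290 = 587.3 kN; take 522.0 kN (yield).
Governing: min(265.7, 522.0) = 265.7 kN → weld metal.

265.7 kN (weld metal governs)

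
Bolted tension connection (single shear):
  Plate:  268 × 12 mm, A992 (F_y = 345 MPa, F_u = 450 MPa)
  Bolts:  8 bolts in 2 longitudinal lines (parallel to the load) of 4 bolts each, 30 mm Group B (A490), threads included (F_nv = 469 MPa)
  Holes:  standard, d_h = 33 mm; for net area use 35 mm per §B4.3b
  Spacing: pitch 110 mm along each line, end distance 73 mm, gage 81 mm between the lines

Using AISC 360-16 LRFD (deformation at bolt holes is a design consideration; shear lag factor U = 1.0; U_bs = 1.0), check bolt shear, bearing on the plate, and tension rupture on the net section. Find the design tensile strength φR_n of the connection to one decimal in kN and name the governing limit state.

801.9 kN (net-section rupture governs)

Bolt shear: A_b = π(30)²/4 = 706.86 mm². φR_n = 0.75 × 469 × 706.86 × 8 × 1 = 1989.1 kN.
Bearing (12 mm plate, F_u = 450 MPa): end bolts L_c = 73 − 33/2 = 56.5, R_n = min(1.2×56.5×12×450, 2.4×30×12×450) = 366.12 kN/bolt; interior L_c = 110 − 33 = 77, R_n = 388.8 kN/bolt. φR_n = 0.75 × (2×366.12 + 6×388.8) = 2298.8 kN.
Tension rupture (net): A_n = (268 − 2×35)×12 = 2376 mm² (U = 1.0, A_e = A_n). φR_n = 0.75 × 450 × 2376 = 801.9 kN.
Governing: min(1989.1, 2298.8, 801.9) = 801.9 kN → net-section rupture.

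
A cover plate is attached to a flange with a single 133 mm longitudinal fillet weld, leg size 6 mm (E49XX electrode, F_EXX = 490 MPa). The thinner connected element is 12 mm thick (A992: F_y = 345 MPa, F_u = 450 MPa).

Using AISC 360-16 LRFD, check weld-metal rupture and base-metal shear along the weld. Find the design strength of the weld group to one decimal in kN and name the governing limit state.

Weld metal: throat = 0.707×6 = 4.242 mm, L = 133 mm. φR_n = 0.75 × 0.6 × 490 × 4.242 × 133 = 124.4 kN.
Base metal shear (12 mm plate): yield φR_n = 1.0×0.6×345×12×133 = 330.4 kN; rupture φR_n = 0.75×0.6×450×12×133 = 323.2 kN; take 323.2 kN (rupture).
Governing: min(124.4, 323.2) = 124.4 kN → weld metal.

124.4 kN (weld metal governs)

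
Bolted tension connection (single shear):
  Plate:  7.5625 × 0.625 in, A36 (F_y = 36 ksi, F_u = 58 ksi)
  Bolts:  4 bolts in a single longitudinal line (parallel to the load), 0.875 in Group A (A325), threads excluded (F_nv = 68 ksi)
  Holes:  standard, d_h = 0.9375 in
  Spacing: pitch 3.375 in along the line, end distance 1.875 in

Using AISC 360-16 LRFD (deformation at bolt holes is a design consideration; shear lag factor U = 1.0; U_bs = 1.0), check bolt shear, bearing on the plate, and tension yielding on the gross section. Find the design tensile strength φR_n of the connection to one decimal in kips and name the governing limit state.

Bolt shear: A_b = π(0.875)²/4 = 0.60132 in². φR_n = 0.75 × 68 × 0.60132 × 4 × 1 = 122.7 kips.
Bearing (0.625 in plate, F_u = 58 ksi): end bolts L_c = 1.875 − 0.9375/2 = 1.40625, R_n = min(1.2×1.40625×0.625×58, 2.4×0.875×0.625×58) = 61.172 kips/bolt; interior L_c = 3.375 − 0.9375 = 2.4375, R_n = 76.125 kips/bolt. φR_n = 0.75 × (1×61.172 + 3×76.125) = 217.2 kips.
Tension yield (gross): A_g = 7.5625×0.625 = 4.7266 in². φR_n = 0.90 × 36 × 4.7266 = 153.1 kips.
Governing: min(122.7, 217.2, 153.1) = 122.7 kips → bolt shear.

122.7 kips (bolt shear governs)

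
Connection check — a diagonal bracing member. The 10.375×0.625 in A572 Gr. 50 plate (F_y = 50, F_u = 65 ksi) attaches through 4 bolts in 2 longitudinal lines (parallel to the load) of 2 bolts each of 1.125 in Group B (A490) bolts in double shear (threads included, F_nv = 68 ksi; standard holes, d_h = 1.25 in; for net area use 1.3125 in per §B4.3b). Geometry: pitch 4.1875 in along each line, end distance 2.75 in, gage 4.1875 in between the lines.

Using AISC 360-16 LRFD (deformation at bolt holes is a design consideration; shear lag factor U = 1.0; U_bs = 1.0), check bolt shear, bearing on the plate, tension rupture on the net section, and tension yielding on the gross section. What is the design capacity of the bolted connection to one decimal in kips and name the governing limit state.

236.1 kips (net-section rupture governs)

Bolt shear: A_b = π(1.125)²/4 = 0.99402 in². φR_n = 0.75 × 68 × 0.99402 × 4 × 2 = 405.6 kips.
Bearing (0.625 in plate, F_u = 65 ksi): end bolts L_c = 2.75 − 1.25/2 = 2.125, R_n = min(1.2×2.125×0.625×65, 2.4×1.125×0.625×65) = 103.59 kips/bolt; interior L_c = 4.1875 − 1.25 = 2.9375, R_n = 109.69 kips/bolt. φR_n = 0.75 × (2×103.59 + 2×109.69) = 319.9 kips.
Tension rupture (net): A_n = (10.375 − 2×1.3125)×0.625 = 4.8438 in² (U = 1.0, A_e = A_n). φR_n = 0.75 × 65 × 4.8438 = 236.1 kips.
Tension yield (gross): A_g = 10.375×0.625 = 6.4844 in². φR_n = 0.90 × 50 × 6.4844 = 291.8 kips.
Governing: min(405.6, 319.9, 236.1, 291.8) = 236.1 kips → net-section rupture.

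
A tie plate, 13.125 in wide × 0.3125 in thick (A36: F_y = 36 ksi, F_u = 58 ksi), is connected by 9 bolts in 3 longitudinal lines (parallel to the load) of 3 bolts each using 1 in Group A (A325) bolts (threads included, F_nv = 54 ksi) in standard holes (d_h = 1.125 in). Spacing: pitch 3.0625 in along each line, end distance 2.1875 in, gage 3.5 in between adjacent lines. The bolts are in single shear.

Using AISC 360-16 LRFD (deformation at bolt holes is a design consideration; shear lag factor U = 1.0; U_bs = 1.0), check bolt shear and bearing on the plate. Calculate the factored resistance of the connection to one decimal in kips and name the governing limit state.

Bolt shear: A_b = π(1)²/4 = 0.7854 in². φR_n = 0.75 × 54 × 0.7854 × 9 × 1 = 286.3 kips.
Bearing (0.3125 in plate, F_u = 58 ksi): end bolts L_c = 2.1875 − 1.125/2 = 1.625, R_n = min(1.2×1.625×0.3125×58, 2.4×1×0.3125×58) = 35.344 kips/bolt; interior L_c = 3.0625 − 1.125 = 1.9375, R_n = 42.141 kips/bolt. φR_n = 0.75 × (3×35.344 + 6×42.141) = 269.2 kips.
Governing: min(286.3, 269.2) = 269.2 kips → bearing.

269.2 kips (bearing governs)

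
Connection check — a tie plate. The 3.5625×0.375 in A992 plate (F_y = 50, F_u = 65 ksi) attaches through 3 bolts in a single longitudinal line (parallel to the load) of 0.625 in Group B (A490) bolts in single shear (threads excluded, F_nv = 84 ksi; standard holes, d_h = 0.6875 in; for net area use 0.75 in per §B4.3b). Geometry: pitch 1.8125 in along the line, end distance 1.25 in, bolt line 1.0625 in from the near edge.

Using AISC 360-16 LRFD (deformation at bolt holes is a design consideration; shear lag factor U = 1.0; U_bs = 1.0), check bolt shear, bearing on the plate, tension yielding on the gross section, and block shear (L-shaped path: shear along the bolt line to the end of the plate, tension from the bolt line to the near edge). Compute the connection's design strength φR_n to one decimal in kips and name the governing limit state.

Bolt shear: A_b = π(0.625)²/4 = 0.3068 in². φR_n = 0.75 × 84 × 0.3068 × 3 × 1 = 58.0 kips.
Bearing (0.375 in plate, F_u = 65 ksi): end bolts L_c = 1.25 − 0.6875/2 = 0.90625, R_n = min(1.2×0.90625×0.375×65, 2.4×0.625×0.375×65) = 26.508 kips/bolt; interior L_c = 1.8125 − 0.6875 = 1.125, R_n = 32.906 kips/bolt. φR_n = 0.75 × (1×26.508 + 2×32.906) = 69.2 kips.
Tension yield (gross): A_g = 3.5625×0.375 = 1.3359 in². φR_n = 0.90 × 50 × 1.3359 = 60.1 kips.
Block shear: shear path 1×[1.25+2×1.8125] = 1×4.875 in, A_gv = 1.8281, A_nv = 1×(4.875 − 2.5×0.75)×0.375 = 1.125 in²; tension to near edge: (1.0625 − 0.5×0.75)×0.375 = 0.25781 in². R_n = min(0.6×65×1.125, 0.6×50×1.8281) + 1.0×65×0.25781 = min(43.875, 54.843) + 16.758 = 60.633 kips. φR_n = 0.75 × 60.633 = 45.5 kips.
Governing: min(58.0, 69.2, 60.1, 45.5) = 45.5 kips → block shear.

45.5 kips (block shear governs)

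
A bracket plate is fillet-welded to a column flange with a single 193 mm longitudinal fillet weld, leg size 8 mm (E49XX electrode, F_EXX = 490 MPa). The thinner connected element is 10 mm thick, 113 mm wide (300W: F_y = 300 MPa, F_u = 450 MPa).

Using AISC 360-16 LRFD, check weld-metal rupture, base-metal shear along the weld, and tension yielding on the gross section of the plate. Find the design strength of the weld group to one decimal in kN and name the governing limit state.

240.7 kN (weld metal governs)

Weld metal: throat = 0.707×8 = 5.656 mm, L = 193 mm. φR_n = 0.75 × 0.6 × 490 × 5.656 × 193 = 240.7 kN.
Base metal shear (10 mm plate): yield φR_n = 1.0×0.6×300×10×193 = 347.4 kN; rupture φR_n = 0.75×0.6×450×10×193 = 390.8 kN; take 347.4 kN (yield).
Tension yield (gross): A_g = 113×10 = 1130 mm². φR_n = 0.90 × 300 × 1130 = 305.1 kN.
Governing: min(240.7, 347.4, 305.1) = 240.7 kN → weld metal.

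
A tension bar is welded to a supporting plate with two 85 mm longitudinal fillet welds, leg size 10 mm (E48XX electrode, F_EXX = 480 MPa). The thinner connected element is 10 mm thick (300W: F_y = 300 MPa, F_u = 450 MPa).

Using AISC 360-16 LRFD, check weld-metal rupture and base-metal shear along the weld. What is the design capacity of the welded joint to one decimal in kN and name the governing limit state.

259.6 kN (weld metal governs)

Weld metal: throat = 0.707×10 = 7.07 mm, L = 2×85 = 170 mm. φR_n = 0.75 × 0.6 × 480 × 7.07 × 170 = 259.6 kN.
Base metal shear (10 mm plate): yield φR_n = 1.0×0.6×300×10×170 = 306.0 kN; rupture φR_n = 0.75×0.6×450×10×170 = 344.3 kN; take 306.0 kN (yield).
Governing: min(259.6, 306.0) = 259.6 kN → weld metal.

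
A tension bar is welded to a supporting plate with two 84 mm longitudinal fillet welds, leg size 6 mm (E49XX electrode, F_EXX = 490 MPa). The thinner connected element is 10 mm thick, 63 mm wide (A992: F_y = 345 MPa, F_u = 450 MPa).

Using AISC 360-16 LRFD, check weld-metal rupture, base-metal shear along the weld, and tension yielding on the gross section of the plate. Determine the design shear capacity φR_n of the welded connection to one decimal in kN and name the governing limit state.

157.1 kN (weld metal governs)

Weld metal: throat = 0.707×6 = 4.242 mm, L = 2×84 = 168 mm. φR_n = 0.75 × 0.6 × 490 × 4.242 × 168 = 157.1 kN.
Base metal shear (10 mm plate): yield φR_n = 1.0×0.6×345×10×168 = 347.8 kN; rupture φR_n = 0.75×0.6×450×10×168 = 340.2 kN; take 340.2 kN (rupture).
Tension yield (gross): A_g = 63×10 = 630 mm². φR_n = 0.90 × 345 × 630 = 195.6 kN.
Governing: min(157.1, 340.2, 195.6) = 157.1 kN → weld metal.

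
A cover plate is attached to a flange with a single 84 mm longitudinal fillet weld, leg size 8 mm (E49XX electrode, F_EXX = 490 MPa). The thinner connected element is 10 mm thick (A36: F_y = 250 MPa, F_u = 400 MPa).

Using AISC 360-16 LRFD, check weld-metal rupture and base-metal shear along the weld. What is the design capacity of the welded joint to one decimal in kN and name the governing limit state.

Weld metal: throat = 0.707×8 = 5.656 mm, L = 84 mm. φR_n = 0.75 × 0.6 × 490 × 5.656 × 84 = 104.8 kN.
Base metal shear (10 mm plate): yield φR_n = 1.0×0.6×250×10×84 = 126.0 kN; rupture φR_n = 0.75×0.6×400×10×84 = 151.2 kN; take 126.0 kN (yield).
Governing: min(104.8, 126.0) = 104.8 kN → weld metal.

104.8 kN (weld metal governs)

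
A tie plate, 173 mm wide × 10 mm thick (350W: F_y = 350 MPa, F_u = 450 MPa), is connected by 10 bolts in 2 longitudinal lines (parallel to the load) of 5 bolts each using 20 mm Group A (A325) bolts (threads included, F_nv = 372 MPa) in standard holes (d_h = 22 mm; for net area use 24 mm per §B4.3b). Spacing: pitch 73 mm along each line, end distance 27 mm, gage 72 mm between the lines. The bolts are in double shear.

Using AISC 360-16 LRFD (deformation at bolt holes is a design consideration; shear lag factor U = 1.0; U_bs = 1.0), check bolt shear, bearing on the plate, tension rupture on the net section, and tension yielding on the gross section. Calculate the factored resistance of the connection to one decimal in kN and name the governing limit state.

Bolt shear: A_b = π(20)²/4 = 314.16 mm². φR_n = 0.75 × 372 × 314.16 × 10 × 2 = 1753.0 kN.
Bearing (10 mm plate, F_u = 450 MPa): end bolts L_c = 27 − 22/2 = 16, R_n = min(1.2×16×10×450, 2.4×20×10×450) = 86.4 kN/bolt; interior L_c = 73 − 22 = 51, R_n = 216 kN/bolt. φR_n = 0.75 × (2×86.4 + 8×216) = 1425.6 kN.
Tension rupture (net): A_n = (173 − 2×24)×10 = 1250 mm² (U = 1.0, A_e = A_n). φR_n = 0.75 × 450 × 1250 = 421.9 kN.
Tension yield (gross): A_g = 173×10 = 1730 mm². φR_n = 0.90 × 350 × 1730 = 545.0 kN.
Governing: min(1753.0, 1425.6, 421.9, 545.0) = 421.9 kN → net-section rupture.

421.9 kN (net-section rupture governs)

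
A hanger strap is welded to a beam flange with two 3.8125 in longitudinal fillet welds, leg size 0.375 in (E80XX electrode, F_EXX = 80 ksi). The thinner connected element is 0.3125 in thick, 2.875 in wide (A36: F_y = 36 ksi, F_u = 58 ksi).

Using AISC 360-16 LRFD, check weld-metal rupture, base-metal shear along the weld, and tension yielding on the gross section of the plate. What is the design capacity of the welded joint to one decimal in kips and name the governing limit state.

29.1 kips (gross-section yield governs)

Weld metal: throat = 0.707×0.375 = 0.26513 in, L = 2×3.8125 = 7.625 in. φR_n = 0.75 × 0.6 × 80 × 0.26513 × 7.625 = 72.8 kips.
Base metal shear (0.3125 in plate): yield φR_n = 1.0×0.6×36×0.3125×7.625 = 51.5 kips; rupture φR_n = 0.75×0.6×58×0.3125×7.625 = 62.2 kips; take 51.5 kips (yield).
Tension yield (gross): A_g = 2.875×0.3125 = 0.89844 in². φR_n = 0.90 × 36 × 0.89844 = 29.1 kips.
Governing: min(72.8, 51.5, 29.1) = 29.1 kips → gross-section yield.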